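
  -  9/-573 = 3/191= 0.02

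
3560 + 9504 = 13064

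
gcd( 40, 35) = 5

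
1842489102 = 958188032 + 884301070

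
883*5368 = 4739944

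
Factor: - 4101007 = -727^1*5641^1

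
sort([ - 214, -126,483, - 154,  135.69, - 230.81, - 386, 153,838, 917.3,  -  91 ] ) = [ - 386, - 230.81, - 214, - 154, - 126, - 91, 135.69,153,483,838, 917.3]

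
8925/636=14 + 7/212= 14.03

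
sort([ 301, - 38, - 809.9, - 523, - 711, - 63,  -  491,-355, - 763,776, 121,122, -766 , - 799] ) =[-809.9, -799, - 766, - 763, - 711,-523, - 491, - 355,-63,-38, 121, 122, 301, 776] 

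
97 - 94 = 3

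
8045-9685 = - 1640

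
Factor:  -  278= - 2^1*139^1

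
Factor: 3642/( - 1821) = - 2^1 = - 2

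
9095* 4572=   41582340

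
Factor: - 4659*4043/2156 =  - 18836337/2156 = -2^( - 2)*3^1*7^( - 2 )*11^( -1 )*13^1* 311^1*1553^1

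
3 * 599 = 1797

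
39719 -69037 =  - 29318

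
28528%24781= 3747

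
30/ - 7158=-1 + 1188/1193 = -  0.00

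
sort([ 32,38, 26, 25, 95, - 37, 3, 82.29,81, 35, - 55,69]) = [  -  55 , - 37, 3,25 , 26, 32, 35,38, 69,81, 82.29, 95]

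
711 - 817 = - 106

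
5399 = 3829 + 1570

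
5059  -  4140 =919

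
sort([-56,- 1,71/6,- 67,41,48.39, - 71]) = [ - 71, - 67, - 56, - 1, 71/6,41,48.39]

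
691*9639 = 6660549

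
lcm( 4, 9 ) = 36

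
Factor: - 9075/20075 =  - 33/73=- 3^1*11^1*73^(-1) 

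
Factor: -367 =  - 367^1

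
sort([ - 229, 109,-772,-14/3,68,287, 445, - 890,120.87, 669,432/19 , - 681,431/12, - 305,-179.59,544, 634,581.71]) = [ - 890,- 772, - 681, - 305, - 229, - 179.59, - 14/3, 432/19,  431/12,68 , 109,120.87,287,445,544,581.71,634,669] 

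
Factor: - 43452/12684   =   - 3^1*7^(  -  1)*17^1*71^1*151^(  -  1)= -3621/1057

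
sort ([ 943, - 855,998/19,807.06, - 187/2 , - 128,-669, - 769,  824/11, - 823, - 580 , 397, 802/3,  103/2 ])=[ - 855, - 823, -769, - 669, - 580,-128, - 187/2 , 103/2 , 998/19, 824/11, 802/3, 397 , 807.06, 943 ] 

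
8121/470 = 8121/470 = 17.28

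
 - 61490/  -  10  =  6149/1= 6149.00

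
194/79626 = 97/39813 = 0.00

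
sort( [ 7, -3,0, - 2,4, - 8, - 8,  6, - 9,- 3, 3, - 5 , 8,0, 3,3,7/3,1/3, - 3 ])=[ - 9 , - 8, - 8,- 5 , - 3,-3,- 3,  -  2 , 0,0,1/3,7/3,  3,3, 3, 4, 6, 7,8 ] 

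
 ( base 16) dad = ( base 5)103001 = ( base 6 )24113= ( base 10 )3501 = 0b110110101101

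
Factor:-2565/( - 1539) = 5/3  =  3^(  -  1) *5^1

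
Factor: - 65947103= -131^1*503413^1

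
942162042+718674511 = 1660836553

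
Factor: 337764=2^2*3^1*7^1*4021^1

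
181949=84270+97679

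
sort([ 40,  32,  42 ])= [ 32, 40,42]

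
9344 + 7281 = 16625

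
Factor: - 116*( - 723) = 2^2*3^1*29^1*241^1 = 83868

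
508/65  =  7 + 53/65  =  7.82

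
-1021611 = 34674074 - 35695685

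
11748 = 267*44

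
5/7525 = 1/1505 =0.00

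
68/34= 2 =2.00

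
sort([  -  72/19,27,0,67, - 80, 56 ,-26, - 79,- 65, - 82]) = [ - 82,- 80, - 79, - 65, - 26, - 72/19,  0, 27, 56,67] 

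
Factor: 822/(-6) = -137^1 = -137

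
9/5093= 9/5093 = 0.00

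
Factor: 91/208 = 2^( - 4) * 7^1 = 7/16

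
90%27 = 9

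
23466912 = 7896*2972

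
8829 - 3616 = 5213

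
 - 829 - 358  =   - 1187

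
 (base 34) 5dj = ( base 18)114d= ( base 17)14a2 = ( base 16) 1861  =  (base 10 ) 6241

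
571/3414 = 571/3414 = 0.17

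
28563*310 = 8854530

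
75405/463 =75405/463 = 162.86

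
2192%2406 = 2192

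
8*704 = 5632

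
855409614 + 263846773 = 1119256387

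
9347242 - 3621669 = 5725573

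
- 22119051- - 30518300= 8399249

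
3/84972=1/28324=0.00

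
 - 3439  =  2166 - 5605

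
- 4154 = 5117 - 9271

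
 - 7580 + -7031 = - 14611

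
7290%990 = 360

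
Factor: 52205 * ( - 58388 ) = -2^2*5^1*11^1*53^1 * 197^1*1327^1 = -  3048145540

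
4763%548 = 379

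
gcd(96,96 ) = 96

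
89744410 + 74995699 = 164740109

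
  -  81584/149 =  - 81584/149 = - 547.54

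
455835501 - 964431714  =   - 508596213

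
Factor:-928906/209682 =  - 42223/9531   =  - 3^( - 3) * 353^ ( - 1)*42223^1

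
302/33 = 9 + 5/33 =9.15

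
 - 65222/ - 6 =32611/3 =10870.33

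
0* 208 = 0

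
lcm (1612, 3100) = 40300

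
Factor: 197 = 197^1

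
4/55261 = 4/55261  =  0.00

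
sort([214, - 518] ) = [ - 518,214] 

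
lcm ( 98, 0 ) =0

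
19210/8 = 2401 + 1/4 = 2401.25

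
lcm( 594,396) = 1188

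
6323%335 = 293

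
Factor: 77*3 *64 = 2^6*3^1*7^1*11^1   =  14784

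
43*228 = 9804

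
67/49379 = 1/737 = 0.00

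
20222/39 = 518 + 20/39=518.51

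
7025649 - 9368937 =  - 2343288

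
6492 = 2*3246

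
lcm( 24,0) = 0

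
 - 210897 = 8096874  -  8307771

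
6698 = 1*6698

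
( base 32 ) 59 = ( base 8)251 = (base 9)207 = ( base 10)169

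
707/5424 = 707/5424 = 0.13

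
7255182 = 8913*814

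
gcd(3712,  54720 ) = 64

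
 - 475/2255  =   - 1+356/451 = - 0.21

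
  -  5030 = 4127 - 9157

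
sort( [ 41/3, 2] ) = [2,41/3]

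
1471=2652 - 1181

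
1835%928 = 907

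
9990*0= 0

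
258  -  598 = -340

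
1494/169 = 8 + 142/169 = 8.84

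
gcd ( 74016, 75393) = 9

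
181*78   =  14118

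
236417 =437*541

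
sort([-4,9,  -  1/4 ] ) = [ - 4, - 1/4, 9] 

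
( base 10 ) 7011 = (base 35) 5pb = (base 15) 2126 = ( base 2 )1101101100011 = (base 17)1747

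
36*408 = 14688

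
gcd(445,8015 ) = 5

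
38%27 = 11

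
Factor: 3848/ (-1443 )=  - 8/3  =  - 2^3*3^(  -  1 ) 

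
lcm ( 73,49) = 3577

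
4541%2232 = 77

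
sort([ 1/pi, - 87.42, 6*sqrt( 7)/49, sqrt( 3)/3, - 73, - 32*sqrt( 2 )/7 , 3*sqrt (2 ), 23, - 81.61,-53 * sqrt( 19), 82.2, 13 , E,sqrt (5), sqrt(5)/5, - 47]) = [ - 53*sqrt ( 19), - 87.42, - 81.61, - 73, -47, - 32 * sqrt( 2 ) /7, 1/pi, 6* sqrt (7)/49, sqrt(5)/5, sqrt(3)/3, sqrt( 5), E,3* sqrt( 2 ), 13,23,82.2]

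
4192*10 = 41920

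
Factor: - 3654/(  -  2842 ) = 3^2*7^ (-1 )=   9/7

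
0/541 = 0 = 0.00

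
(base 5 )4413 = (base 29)KS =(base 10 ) 608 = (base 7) 1526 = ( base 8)1140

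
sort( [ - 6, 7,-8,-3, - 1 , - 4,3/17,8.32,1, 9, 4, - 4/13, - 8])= [-8, - 8, - 6, - 4, - 3, - 1, - 4/13,3/17,1 , 4,7, 8.32,9]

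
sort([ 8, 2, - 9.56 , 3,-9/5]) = [- 9.56, - 9/5 , 2, 3,8]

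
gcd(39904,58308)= 172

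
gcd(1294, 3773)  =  1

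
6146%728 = 322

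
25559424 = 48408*528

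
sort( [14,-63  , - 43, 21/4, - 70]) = [-70, -63, - 43, 21/4,  14] 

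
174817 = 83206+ 91611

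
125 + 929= 1054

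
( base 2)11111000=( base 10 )248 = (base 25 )9n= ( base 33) 7H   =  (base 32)7O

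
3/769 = 3/769 = 0.00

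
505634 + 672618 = 1178252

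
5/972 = 5/972= 0.01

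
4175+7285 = 11460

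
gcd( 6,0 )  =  6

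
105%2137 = 105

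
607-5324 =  - 4717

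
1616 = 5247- 3631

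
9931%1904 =411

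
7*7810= 54670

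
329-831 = - 502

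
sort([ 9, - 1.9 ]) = [ - 1.9, 9 ] 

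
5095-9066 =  - 3971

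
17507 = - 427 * ( - 41)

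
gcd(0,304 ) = 304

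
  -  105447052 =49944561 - 155391613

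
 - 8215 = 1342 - 9557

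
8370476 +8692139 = 17062615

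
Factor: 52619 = 7^1 * 7517^1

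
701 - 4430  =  -3729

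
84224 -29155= 55069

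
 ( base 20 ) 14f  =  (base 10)495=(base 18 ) 199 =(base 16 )1ef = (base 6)2143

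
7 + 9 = 16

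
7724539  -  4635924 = 3088615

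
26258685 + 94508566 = 120767251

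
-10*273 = -2730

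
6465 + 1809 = 8274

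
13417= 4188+9229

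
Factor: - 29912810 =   -  2^1 * 5^1*1039^1 * 2879^1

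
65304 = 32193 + 33111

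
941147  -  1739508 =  - 798361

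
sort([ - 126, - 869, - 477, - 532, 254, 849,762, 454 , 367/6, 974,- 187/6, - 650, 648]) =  [ - 869, - 650,- 532, -477, - 126, - 187/6, 367/6, 254, 454, 648,762,849,974]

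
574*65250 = 37453500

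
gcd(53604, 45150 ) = 6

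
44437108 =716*62063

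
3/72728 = 3/72728 = 0.00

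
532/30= 17 + 11/15  =  17.73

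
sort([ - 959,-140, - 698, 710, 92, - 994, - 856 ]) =[ - 994, - 959, - 856, - 698, - 140 , 92,710] 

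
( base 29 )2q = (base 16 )54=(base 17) 4G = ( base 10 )84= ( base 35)2E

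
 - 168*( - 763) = 128184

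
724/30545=724/30545  =  0.02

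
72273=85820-13547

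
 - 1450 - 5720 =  - 7170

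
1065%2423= 1065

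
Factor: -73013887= - 5477^1*13331^1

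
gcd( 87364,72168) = 4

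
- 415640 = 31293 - 446933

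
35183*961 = 33810863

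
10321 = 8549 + 1772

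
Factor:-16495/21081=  - 3^(  -  1 )*5^1*3299^1*7027^( - 1 )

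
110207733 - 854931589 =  - 744723856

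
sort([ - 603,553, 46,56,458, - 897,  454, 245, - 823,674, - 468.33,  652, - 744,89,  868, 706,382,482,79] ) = [ - 897,-823,  -  744,-603, - 468.33,46,56, 79,89,  245,382,454,458,482, 553,652,674, 706,868 ]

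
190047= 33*5759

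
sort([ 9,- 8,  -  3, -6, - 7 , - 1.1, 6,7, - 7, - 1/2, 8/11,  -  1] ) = [ - 8, -7,-7, - 6, - 3 , - 1.1, - 1, - 1/2, 8/11, 6, 7, 9] 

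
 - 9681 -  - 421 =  - 9260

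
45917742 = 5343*8594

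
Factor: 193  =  193^1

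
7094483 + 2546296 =9640779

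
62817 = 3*20939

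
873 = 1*873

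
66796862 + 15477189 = 82274051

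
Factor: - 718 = -2^1 * 359^1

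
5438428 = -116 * ( - 46883)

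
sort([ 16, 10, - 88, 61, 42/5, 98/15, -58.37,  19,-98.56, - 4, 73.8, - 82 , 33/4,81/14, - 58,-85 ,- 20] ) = [-98.56,-88, - 85,-82 , - 58.37,- 58, - 20, - 4, 81/14, 98/15,33/4,  42/5, 10, 16, 19, 61,73.8 ] 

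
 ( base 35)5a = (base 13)113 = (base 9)225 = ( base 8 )271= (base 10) 185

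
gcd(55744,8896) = 64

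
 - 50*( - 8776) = 438800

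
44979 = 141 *319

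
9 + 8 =17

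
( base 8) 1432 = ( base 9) 1072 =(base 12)562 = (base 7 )2213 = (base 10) 794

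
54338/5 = 10867+3/5 = 10867.60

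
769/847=769/847 = 0.91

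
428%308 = 120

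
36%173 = 36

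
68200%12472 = 5840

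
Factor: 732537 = 3^3*13^1*2087^1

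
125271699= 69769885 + 55501814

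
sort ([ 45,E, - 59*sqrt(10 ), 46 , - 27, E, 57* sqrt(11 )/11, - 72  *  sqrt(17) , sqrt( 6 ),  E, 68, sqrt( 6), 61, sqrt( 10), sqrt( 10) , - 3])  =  [ - 72*sqrt( 17), - 59*sqrt( 10 ), - 27, - 3,sqrt (6), sqrt( 6), E,E, E, sqrt( 10),sqrt ( 10 ),57*sqrt(11) /11, 45,46 , 61, 68]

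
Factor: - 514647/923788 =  - 2^( - 2)*3^3 *7^2*157^ (-1 )*389^1 * 1471^(-1)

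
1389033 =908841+480192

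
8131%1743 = 1159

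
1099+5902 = 7001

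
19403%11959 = 7444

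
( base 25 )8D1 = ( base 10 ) 5326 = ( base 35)4c6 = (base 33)4td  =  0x14ce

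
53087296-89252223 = -36164927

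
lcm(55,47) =2585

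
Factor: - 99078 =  - 2^1 * 3^1*7^2*337^1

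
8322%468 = 366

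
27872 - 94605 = - 66733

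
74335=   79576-5241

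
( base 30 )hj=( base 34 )fj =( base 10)529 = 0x211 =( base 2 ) 1000010001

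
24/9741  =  8/3247 = 0.00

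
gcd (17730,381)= 3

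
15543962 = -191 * (-81382 ) 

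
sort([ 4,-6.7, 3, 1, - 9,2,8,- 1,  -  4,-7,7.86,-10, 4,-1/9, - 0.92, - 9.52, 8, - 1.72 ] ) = [ - 10, - 9.52, - 9, - 7, -6.7 , - 4 ,- 1.72,  -  1,  -  0.92, - 1/9,1, 2,3 , 4,4, 7.86,8,8]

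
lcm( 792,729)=64152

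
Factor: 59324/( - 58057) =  - 2^2*14831^1*58057^( - 1) 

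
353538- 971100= - 617562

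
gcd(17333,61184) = 1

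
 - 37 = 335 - 372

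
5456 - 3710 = 1746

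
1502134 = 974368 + 527766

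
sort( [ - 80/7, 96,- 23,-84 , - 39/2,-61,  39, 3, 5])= [ - 84, - 61, - 23, - 39/2, - 80/7, 3, 5,39, 96]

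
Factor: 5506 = 2^1*2753^1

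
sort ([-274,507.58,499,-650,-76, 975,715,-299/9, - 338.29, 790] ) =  [ - 650,  -  338.29,-274,-76, - 299/9,499,  507.58, 715, 790,975 ]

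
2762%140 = 102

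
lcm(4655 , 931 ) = 4655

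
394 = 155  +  239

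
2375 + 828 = 3203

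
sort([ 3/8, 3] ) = [ 3/8, 3]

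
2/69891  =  2/69891   =  0.00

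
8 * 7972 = 63776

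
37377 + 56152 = 93529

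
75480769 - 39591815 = 35888954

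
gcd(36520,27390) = 9130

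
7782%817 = 429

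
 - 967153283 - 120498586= - 1087651869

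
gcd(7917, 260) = 13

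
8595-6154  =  2441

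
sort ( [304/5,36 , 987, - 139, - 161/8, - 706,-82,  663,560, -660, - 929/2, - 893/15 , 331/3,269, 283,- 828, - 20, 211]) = [ - 828 , - 706, - 660,  -  929/2,  -  139, - 82, - 893/15, - 161/8, - 20,36,304/5,331/3, 211,269, 283, 560,663,987] 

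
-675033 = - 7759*87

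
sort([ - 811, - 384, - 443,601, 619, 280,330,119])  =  [- 811,- 443, - 384, 119,280,330, 601,619]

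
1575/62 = 1575/62= 25.40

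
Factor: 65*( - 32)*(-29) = 2^5*5^1*13^1*29^1 =60320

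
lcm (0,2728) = 0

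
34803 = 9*3867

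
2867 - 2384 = 483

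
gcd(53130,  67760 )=770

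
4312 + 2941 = 7253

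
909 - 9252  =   -8343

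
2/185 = 2/185 = 0.01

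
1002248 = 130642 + 871606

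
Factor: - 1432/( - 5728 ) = 2^( - 2)=1/4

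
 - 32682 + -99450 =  - 132132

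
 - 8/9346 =  -  4/4673 = - 0.00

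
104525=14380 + 90145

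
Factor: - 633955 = -5^1*7^1*59^1*307^1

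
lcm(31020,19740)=217140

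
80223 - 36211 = 44012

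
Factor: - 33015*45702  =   - 2^1*3^3*5^1*31^1*71^1*2539^1  =  - 1508851530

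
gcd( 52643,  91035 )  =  1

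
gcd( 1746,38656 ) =2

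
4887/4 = 4887/4 = 1221.75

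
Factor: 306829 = 306829^1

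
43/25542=1/594 = 0.00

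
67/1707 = 67/1707  =  0.04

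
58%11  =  3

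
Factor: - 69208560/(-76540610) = 2^3*3^3*179^2*1181^( - 1 )*6481^( - 1) = 6920856/7654061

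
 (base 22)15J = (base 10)613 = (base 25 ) od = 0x265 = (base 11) 508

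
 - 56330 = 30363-86693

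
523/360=1 + 163/360 = 1.45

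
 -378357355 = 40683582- 419040937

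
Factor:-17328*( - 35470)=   614624160=2^5*3^1*5^1*19^2*3547^1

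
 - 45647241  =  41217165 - 86864406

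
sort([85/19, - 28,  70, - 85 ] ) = [ - 85, - 28, 85/19, 70 ] 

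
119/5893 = 119/5893 = 0.02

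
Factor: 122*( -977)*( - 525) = 62576850=2^1*3^1 * 5^2*7^1*61^1 * 977^1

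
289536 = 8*36192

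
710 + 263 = 973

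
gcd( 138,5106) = 138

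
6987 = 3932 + 3055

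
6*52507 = 315042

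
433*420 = 181860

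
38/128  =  19/64 = 0.30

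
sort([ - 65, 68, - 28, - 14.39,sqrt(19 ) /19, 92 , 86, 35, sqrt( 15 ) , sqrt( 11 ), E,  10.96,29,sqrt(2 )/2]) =[ - 65, - 28, - 14.39, sqrt( 19)/19, sqrt( 2)/2,E,sqrt( 11),sqrt(15 ),10.96,  29, 35,68,  86, 92 ]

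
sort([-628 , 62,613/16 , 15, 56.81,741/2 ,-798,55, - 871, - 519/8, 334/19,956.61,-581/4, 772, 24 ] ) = [ -871 , - 798, - 628, - 581/4 ,  -  519/8,15, 334/19 , 24 , 613/16, 55,56.81,62, 741/2,  772,  956.61]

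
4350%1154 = 888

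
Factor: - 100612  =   - 2^2*25153^1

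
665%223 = 219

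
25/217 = 25/217 = 0.12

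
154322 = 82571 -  - 71751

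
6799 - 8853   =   - 2054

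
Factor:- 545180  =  -2^2*5^1 * 27259^1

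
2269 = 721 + 1548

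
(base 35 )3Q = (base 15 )8B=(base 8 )203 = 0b10000011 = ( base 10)131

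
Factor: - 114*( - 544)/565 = 62016/565  =  2^6*3^1*5^( - 1)*17^1*19^1*113^ (- 1)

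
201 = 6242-6041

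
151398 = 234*647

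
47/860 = 47/860 = 0.05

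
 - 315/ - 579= 105/193=0.54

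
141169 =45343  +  95826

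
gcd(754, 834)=2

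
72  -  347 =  - 275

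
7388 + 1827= 9215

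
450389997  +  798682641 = 1249072638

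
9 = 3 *3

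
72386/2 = 36193 = 36193.00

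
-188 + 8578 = 8390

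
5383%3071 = 2312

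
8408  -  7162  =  1246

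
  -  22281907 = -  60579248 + 38297341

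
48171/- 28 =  - 48171/28 = - 1720.39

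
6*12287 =73722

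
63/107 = 63/107 = 0.59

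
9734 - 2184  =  7550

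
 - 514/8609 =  - 514/8609=-0.06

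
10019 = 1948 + 8071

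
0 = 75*0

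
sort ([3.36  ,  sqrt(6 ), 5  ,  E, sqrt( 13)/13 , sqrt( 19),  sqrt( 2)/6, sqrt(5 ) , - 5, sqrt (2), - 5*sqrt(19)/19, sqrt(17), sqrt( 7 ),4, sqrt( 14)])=[ - 5, - 5*sqrt (19 )/19,sqrt( 2)/6, sqrt( 13)/13, sqrt( 2), sqrt( 5 ), sqrt( 6), sqrt(7 ),E , 3.36,sqrt( 14 ),4,  sqrt (17), sqrt ( 19), 5]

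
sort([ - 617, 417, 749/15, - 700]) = [ - 700,-617,749/15, 417 ] 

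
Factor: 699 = 3^1*233^1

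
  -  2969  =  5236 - 8205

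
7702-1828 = 5874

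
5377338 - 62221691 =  - 56844353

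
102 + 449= 551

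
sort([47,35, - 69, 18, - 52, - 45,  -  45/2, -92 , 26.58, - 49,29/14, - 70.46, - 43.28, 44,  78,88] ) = [ - 92, - 70.46, - 69, - 52, - 49, - 45,-43.28, -45/2,29/14,  18, 26.58,35,44,47, 78,  88]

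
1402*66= 92532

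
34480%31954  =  2526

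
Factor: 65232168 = 2^3 * 3^1  *19^1*143053^1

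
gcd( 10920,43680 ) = 10920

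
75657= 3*25219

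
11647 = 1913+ 9734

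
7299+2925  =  10224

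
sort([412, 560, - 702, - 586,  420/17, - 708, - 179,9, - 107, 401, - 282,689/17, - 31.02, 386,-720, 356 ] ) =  [-720, - 708, - 702,-586,-282, - 179, -107, - 31.02, 9, 420/17,689/17, 356, 386 , 401, 412 , 560 ]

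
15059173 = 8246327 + 6812846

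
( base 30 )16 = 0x24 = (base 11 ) 33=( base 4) 210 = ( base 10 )36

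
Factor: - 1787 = -1787^1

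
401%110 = 71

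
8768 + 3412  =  12180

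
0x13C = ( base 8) 474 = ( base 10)316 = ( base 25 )cg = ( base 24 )D4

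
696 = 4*174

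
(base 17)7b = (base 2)10000010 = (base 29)4E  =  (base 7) 244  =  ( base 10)130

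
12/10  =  6/5 = 1.20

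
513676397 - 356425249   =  157251148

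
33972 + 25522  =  59494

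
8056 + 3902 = 11958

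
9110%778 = 552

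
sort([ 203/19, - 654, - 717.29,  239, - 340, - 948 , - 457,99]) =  [ - 948, - 717.29 , - 654, - 457, - 340,203/19,99,239] 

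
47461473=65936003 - 18474530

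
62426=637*98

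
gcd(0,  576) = 576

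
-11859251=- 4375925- 7483326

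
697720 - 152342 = 545378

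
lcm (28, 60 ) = 420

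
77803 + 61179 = 138982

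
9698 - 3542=6156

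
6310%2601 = 1108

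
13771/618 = 22+175/618 =22.28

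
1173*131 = 153663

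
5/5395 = 1/1079 = 0.00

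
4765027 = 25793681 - 21028654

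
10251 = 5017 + 5234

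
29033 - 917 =28116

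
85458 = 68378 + 17080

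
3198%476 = 342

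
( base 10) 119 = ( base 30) 3t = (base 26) 4f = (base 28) 47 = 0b1110111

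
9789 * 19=185991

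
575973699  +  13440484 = 589414183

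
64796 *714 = 46264344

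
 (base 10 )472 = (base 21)11a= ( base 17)1ad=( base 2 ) 111011000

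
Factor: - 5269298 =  - 2^1*2634649^1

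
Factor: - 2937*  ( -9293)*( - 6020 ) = -2^2*3^1*5^1*7^1*11^1*43^1* 89^1*9293^1 =- 164307116820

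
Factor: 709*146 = 2^1*73^1*709^1 =103514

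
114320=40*2858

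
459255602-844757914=-385502312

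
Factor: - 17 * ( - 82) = 1394 = 2^1*17^1*41^1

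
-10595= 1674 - 12269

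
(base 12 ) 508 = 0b1011011000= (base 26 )120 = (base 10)728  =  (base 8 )1330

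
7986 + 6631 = 14617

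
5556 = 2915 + 2641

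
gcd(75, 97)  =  1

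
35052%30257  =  4795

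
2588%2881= 2588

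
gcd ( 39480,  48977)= 1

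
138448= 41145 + 97303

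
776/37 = 20+36/37 = 20.97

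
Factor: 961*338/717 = 324818/717 =2^1 * 3^( - 1)*  13^2*31^2*239^(-1) 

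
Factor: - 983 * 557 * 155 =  - 84867305 = -5^1*31^1*557^1*983^1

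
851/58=14 + 39/58 =14.67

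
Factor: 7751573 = 7751573^1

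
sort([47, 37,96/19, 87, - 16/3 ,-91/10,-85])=[ - 85 ,-91/10, - 16/3,96/19, 37,47,87]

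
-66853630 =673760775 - 740614405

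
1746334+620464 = 2366798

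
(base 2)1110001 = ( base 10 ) 113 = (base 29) 3q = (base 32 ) 3H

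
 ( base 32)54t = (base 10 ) 5277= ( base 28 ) 6KD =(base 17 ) 1147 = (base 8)12235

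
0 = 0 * 88332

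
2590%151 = 23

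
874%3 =1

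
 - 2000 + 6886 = 4886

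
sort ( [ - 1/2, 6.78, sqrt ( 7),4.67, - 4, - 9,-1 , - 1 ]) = [  -  9,-4, - 1, - 1,-1/2, sqrt(7 ), 4.67 , 6.78 ] 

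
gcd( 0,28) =28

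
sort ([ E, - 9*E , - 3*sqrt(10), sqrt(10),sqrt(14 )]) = [ - 9*E,-3*sqrt(10 ) , E,sqrt(10 ),sqrt (14)]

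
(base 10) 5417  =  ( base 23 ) a5c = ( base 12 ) 3175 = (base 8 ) 12451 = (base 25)8GH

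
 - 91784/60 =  - 22946/15 = - 1529.73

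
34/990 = 17/495=0.03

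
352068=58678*6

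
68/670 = 34/335 = 0.10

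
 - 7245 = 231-7476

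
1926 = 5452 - 3526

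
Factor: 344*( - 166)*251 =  - 14333104 = - 2^4*43^1 * 83^1 * 251^1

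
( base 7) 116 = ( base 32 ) 1U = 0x3E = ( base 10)62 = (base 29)24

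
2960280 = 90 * 32892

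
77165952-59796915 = 17369037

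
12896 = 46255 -33359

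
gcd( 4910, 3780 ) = 10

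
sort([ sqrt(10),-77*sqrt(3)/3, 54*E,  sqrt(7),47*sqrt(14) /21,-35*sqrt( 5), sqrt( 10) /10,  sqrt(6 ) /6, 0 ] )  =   [ - 35*sqrt(5 ) ,  -  77*sqrt (3) /3, 0, sqrt( 10) /10, sqrt( 6) /6, sqrt( 7),sqrt (10 ),47  *  sqrt (14 )/21,54*E] 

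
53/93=53/93 = 0.57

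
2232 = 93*24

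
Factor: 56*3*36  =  2^5*3^3*7^1 = 6048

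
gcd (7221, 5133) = 87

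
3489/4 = 3489/4 = 872.25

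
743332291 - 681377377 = 61954914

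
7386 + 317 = 7703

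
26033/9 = 2892 + 5/9=2892.56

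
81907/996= 82 + 235/996 = 82.24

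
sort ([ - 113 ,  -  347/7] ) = [-113,-347/7] 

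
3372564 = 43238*78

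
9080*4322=39243760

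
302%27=5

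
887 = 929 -42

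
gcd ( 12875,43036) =1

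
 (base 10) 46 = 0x2e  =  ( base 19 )28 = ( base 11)42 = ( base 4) 232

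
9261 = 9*1029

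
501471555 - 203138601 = 298332954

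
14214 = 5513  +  8701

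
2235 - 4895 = -2660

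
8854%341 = 329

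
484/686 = 242/343= 0.71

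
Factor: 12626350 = 2^1*5^2*11^2*2087^1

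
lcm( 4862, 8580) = 145860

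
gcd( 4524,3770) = 754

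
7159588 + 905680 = 8065268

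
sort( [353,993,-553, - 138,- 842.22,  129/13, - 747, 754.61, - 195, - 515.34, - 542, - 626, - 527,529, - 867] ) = [ - 867, - 842.22, - 747, - 626, - 553, - 542,-527, - 515.34,-195 , - 138,129/13,353, 529, 754.61,  993]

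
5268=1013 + 4255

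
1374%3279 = 1374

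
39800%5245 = 3085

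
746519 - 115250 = 631269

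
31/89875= 31/89875 = 0.00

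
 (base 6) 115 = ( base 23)21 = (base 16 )2F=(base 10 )47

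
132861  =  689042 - 556181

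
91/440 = 91/440 = 0.21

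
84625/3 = 28208+1/3=28208.33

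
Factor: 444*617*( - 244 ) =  - 66843312 = -2^4*3^1*37^1*61^1*617^1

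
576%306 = 270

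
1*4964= 4964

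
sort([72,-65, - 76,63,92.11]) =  [ - 76 ,-65,63, 72, 92.11]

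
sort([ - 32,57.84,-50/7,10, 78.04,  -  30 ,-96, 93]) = [-96, - 32, - 30 , - 50/7, 10, 57.84 , 78.04, 93]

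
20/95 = 4/19=0.21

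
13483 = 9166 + 4317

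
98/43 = 98/43 = 2.28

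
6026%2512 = 1002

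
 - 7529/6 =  - 7529/6 = - 1254.83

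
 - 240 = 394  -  634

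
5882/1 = 5882 = 5882.00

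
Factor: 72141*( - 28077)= - 3^2*7^2*139^1*173^1*191^1 = - 2025502857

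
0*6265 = 0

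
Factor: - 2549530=  -  2^1*5^1*193^1*1321^1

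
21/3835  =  21/3835  =  0.01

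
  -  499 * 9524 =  - 4752476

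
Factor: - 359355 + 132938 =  - 257^1*881^1=- 226417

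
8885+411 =9296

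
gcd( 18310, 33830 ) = 10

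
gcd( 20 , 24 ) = 4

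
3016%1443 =130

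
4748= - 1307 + 6055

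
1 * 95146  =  95146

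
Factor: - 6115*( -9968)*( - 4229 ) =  - 2^4*5^1 * 7^1*89^1 *1223^1*4229^1 = - 257775819280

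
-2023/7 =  - 289  =  - 289.00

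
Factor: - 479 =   -  479^1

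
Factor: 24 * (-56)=-2^6 * 3^1  *7^1 = -1344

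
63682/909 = 63682/909= 70.06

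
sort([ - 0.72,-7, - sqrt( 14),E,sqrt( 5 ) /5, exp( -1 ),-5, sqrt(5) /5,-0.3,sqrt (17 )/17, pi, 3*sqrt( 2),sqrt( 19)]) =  [-7,- 5, - sqrt (14 ), - 0.72, - 0.3,sqrt( 17)/17,exp ( - 1), sqrt(5) /5 , sqrt ( 5)/5,E, pi , 3*sqrt( 2 ),sqrt ( 19 )]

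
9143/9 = 1015+8/9  =  1015.89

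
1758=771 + 987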